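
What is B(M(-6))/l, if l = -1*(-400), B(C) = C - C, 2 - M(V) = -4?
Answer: 0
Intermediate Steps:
M(V) = 6 (M(V) = 2 - 1*(-4) = 2 + 4 = 6)
B(C) = 0
l = 400
B(M(-6))/l = 0/400 = 0*(1/400) = 0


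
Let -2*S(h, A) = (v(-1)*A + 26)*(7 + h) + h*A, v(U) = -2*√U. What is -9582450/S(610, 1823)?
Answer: 5404846768200/1583291402977 + 10778253517950*I/1583291402977 ≈ 3.4137 + 6.8075*I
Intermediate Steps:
S(h, A) = -A*h/2 - (7 + h)*(26 - 2*I*A)/2 (S(h, A) = -(((-2*I)*A + 26)*(7 + h) + h*A)/2 = -(((-2*I)*A + 26)*(7 + h) + A*h)/2 = -((-2*I*A + 26)*(7 + h) + A*h)/2 = -((26 - 2*I*A)*(7 + h) + A*h)/2 = -((7 + h)*(26 - 2*I*A) + A*h)/2 = -(A*h + (7 + h)*(26 - 2*I*A))/2 = -A*h/2 - (7 + h)*(26 - 2*I*A)/2)
-9582450/S(610, 1823) = -9582450/(-91 - 13*610 + 7*I*1823 + (½)*1823*610*(-1 + 2*I)) = -9582450/(-91 - 7930 + 12761*I + (-556015 + 1112030*I)) = -9582450*(-564036 - 1124791*I)/1583291402977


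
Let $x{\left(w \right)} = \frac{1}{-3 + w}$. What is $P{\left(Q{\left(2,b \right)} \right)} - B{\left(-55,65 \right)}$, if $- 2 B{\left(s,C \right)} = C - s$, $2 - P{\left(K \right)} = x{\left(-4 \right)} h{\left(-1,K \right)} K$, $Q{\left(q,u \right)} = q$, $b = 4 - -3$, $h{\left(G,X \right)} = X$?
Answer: $\frac{438}{7} \approx 62.571$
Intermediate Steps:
$b = 7$ ($b = 4 + 3 = 7$)
$P{\left(K \right)} = 2 + \frac{K^{2}}{7}$ ($P{\left(K \right)} = 2 - \frac{K}{-3 - 4} K = 2 - \frac{K}{-7} K = 2 - - \frac{K}{7} K = 2 - - \frac{K^{2}}{7} = 2 + \frac{K^{2}}{7}$)
$B{\left(s,C \right)} = \frac{s}{2} - \frac{C}{2}$ ($B{\left(s,C \right)} = - \frac{C - s}{2} = \frac{s}{2} - \frac{C}{2}$)
$P{\left(Q{\left(2,b \right)} \right)} - B{\left(-55,65 \right)} = \left(2 + \frac{2^{2}}{7}\right) - \left(\frac{1}{2} \left(-55\right) - \frac{65}{2}\right) = \left(2 + \frac{1}{7} \cdot 4\right) - \left(- \frac{55}{2} - \frac{65}{2}\right) = \left(2 + \frac{4}{7}\right) - -60 = \frac{18}{7} + 60 = \frac{438}{7}$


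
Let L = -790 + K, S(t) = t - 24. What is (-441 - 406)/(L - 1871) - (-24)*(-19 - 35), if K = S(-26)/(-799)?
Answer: -393533513/303727 ≈ -1295.7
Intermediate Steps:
S(t) = -24 + t
K = 50/799 (K = (-24 - 26)/(-799) = -50*(-1/799) = 50/799 ≈ 0.062578)
L = -631160/799 (L = -790 + 50/799 = -631160/799 ≈ -789.94)
(-441 - 406)/(L - 1871) - (-24)*(-19 - 35) = (-441 - 406)/(-631160/799 - 1871) - (-24)*(-19 - 35) = -847/(-2126089/799) - (-24)*(-54) = -847*(-799/2126089) - 1*1296 = 96679/303727 - 1296 = -393533513/303727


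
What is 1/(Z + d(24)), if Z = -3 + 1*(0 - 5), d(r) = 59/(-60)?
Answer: -60/539 ≈ -0.11132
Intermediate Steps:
d(r) = -59/60 (d(r) = 59*(-1/60) = -59/60)
Z = -8 (Z = -3 + 1*(-5) = -3 - 5 = -8)
1/(Z + d(24)) = 1/(-8 - 59/60) = 1/(-539/60) = -60/539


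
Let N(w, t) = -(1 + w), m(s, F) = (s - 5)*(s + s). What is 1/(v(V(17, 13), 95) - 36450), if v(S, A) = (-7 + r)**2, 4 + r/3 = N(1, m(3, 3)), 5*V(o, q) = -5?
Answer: -1/35825 ≈ -2.7913e-5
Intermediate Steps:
V(o, q) = -1 (V(o, q) = (1/5)*(-5) = -1)
m(s, F) = 2*s*(-5 + s) (m(s, F) = (-5 + s)*(2*s) = 2*s*(-5 + s))
N(w, t) = -1 - w
r = -18 (r = -12 + 3*(-1 - 1*1) = -12 + 3*(-1 - 1) = -12 + 3*(-2) = -12 - 6 = -18)
v(S, A) = 625 (v(S, A) = (-7 - 18)**2 = (-25)**2 = 625)
1/(v(V(17, 13), 95) - 36450) = 1/(625 - 36450) = 1/(-35825) = -1/35825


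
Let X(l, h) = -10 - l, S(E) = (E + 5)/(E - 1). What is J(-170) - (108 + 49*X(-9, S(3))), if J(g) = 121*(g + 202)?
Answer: 3813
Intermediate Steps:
J(g) = 24442 + 121*g (J(g) = 121*(202 + g) = 24442 + 121*g)
S(E) = (5 + E)/(-1 + E)
J(-170) - (108 + 49*X(-9, S(3))) = (24442 + 121*(-170)) - (108 + 49*(-10 - 1*(-9))) = (24442 - 20570) - (108 + 49*(-10 + 9)) = 3872 - (108 + 49*(-1)) = 3872 - (108 - 49) = 3872 - 1*59 = 3872 - 59 = 3813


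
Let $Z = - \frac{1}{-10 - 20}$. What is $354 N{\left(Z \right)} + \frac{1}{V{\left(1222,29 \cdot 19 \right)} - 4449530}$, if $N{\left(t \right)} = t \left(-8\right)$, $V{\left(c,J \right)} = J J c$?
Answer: $- \frac{173012021019}{1832754460} \approx -94.4$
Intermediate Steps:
$V{\left(c,J \right)} = c J^{2}$ ($V{\left(c,J \right)} = J^{2} c = c J^{2}$)
$Z = \frac{1}{30}$ ($Z = - \frac{1}{-30} = \left(-1\right) \left(- \frac{1}{30}\right) = \frac{1}{30} \approx 0.033333$)
$N{\left(t \right)} = - 8 t$
$354 N{\left(Z \right)} + \frac{1}{V{\left(1222,29 \cdot 19 \right)} - 4449530} = 354 \left(\left(-8\right) \frac{1}{30}\right) + \frac{1}{1222 \left(29 \cdot 19\right)^{2} - 4449530} = 354 \left(- \frac{4}{15}\right) + \frac{1}{1222 \cdot 551^{2} - 4449530} = - \frac{472}{5} + \frac{1}{1222 \cdot 303601 - 4449530} = - \frac{472}{5} + \frac{1}{371000422 - 4449530} = - \frac{472}{5} + \frac{1}{366550892} = - \frac{173012021019}{1832754460}$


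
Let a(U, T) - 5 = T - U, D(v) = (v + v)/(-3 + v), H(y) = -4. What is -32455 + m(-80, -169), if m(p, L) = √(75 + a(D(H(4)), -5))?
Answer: -32455 + √3619/7 ≈ -32446.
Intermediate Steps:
D(v) = 2*v/(-3 + v) (D(v) = (2*v)/(-3 + v) = 2*v/(-3 + v))
a(U, T) = 5 + T - U (a(U, T) = 5 + (T - U) = 5 + T - U)
m(p, L) = √3619/7 (m(p, L) = √(75 + (5 - 5 - 2*(-4)/(-3 - 4))) = √(75 + (5 - 5 - 2*(-4)/(-7))) = √(75 + (5 - 5 - 2*(-4)*(-1)/7)) = √(75 + (5 - 5 - 1*8/7)) = √(75 + (5 - 5 - 8/7)) = √(75 - 8/7) = √(517/7) = √3619/7)
-32455 + m(-80, -169) = -32455 + √3619/7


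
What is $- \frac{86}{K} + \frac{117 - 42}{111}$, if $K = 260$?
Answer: $\frac{1659}{4810} \approx 0.34491$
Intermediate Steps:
$- \frac{86}{K} + \frac{117 - 42}{111} = - \frac{86}{260} + \frac{117 - 42}{111} = \left(-86\right) \frac{1}{260} + \left(117 - 42\right) \frac{1}{111} = - \frac{43}{130} + 75 \cdot \frac{1}{111} = - \frac{43}{130} + \frac{25}{37} = \frac{1659}{4810}$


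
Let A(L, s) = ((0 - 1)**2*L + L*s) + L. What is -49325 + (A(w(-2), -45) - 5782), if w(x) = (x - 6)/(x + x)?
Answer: -55193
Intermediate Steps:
w(x) = (-6 + x)/(2*x) (w(x) = (-6 + x)/((2*x)) = (-6 + x)*(1/(2*x)) = (-6 + x)/(2*x))
A(L, s) = 2*L + L*s (A(L, s) = ((-1)**2*L + L*s) + L = (1*L + L*s) + L = (L + L*s) + L = 2*L + L*s)
-49325 + (A(w(-2), -45) - 5782) = -49325 + (((1/2)*(-6 - 2)/(-2))*(2 - 45) - 5782) = -49325 + (((1/2)*(-1/2)*(-8))*(-43) - 5782) = -49325 + (2*(-43) - 5782) = -49325 + (-86 - 5782) = -49325 - 5868 = -55193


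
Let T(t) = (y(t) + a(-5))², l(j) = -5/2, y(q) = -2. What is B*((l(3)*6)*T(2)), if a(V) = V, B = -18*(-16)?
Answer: -211680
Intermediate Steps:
B = 288
l(j) = -5/2 (l(j) = -5*½ = -5/2)
T(t) = 49 (T(t) = (-2 - 5)² = (-7)² = 49)
B*((l(3)*6)*T(2)) = 288*(-5/2*6*49) = 288*(-15*49) = 288*(-735) = -211680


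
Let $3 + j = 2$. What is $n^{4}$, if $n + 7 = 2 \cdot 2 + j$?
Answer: $256$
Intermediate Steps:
$j = -1$ ($j = -3 + 2 = -1$)
$n = -4$ ($n = -7 + \left(2 \cdot 2 - 1\right) = -7 + \left(4 - 1\right) = -7 + 3 = -4$)
$n^{4} = \left(-4\right)^{4} = 256$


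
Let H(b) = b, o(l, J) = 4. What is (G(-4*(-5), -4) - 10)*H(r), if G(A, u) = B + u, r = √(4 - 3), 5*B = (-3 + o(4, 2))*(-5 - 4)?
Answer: -79/5 ≈ -15.800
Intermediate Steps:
B = -9/5 (B = ((-3 + 4)*(-5 - 4))/5 = (1*(-9))/5 = (⅕)*(-9) = -9/5 ≈ -1.8000)
r = 1 (r = √1 = 1)
G(A, u) = -9/5 + u
(G(-4*(-5), -4) - 10)*H(r) = ((-9/5 - 4) - 10)*1 = (-29/5 - 10)*1 = -79/5*1 = -79/5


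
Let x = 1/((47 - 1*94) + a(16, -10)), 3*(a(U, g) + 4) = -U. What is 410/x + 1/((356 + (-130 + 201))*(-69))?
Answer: -680497091/29463 ≈ -23097.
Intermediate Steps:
a(U, g) = -4 - U/3 (a(U, g) = -4 + (-U)/3 = -4 - U/3)
x = -3/169 (x = 1/((47 - 1*94) + (-4 - ⅓*16)) = 1/((47 - 94) + (-4 - 16/3)) = 1/(-47 - 28/3) = 1/(-169/3) = -3/169 ≈ -0.017751)
410/x + 1/((356 + (-130 + 201))*(-69)) = 410/(-3/169) + 1/((356 + (-130 + 201))*(-69)) = 410*(-169/3) - 1/69/(356 + 71) = -69290/3 - 1/69/427 = -69290/3 + (1/427)*(-1/69) = -69290/3 - 1/29463 = -680497091/29463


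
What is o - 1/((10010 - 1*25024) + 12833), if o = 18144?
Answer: 39572065/2181 ≈ 18144.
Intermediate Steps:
o - 1/((10010 - 1*25024) + 12833) = 18144 - 1/((10010 - 1*25024) + 12833) = 18144 - 1/((10010 - 25024) + 12833) = 18144 - 1/(-15014 + 12833) = 18144 - 1/(-2181) = 18144 - 1*(-1/2181) = 18144 + 1/2181 = 39572065/2181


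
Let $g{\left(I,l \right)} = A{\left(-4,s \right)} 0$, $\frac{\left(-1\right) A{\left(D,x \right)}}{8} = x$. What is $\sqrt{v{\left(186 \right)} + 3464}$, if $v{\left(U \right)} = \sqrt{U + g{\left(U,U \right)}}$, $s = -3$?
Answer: $\sqrt{3464 + \sqrt{186}} \approx 58.971$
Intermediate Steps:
$A{\left(D,x \right)} = - 8 x$
$g{\left(I,l \right)} = 0$ ($g{\left(I,l \right)} = \left(-8\right) \left(-3\right) 0 = 24 \cdot 0 = 0$)
$v{\left(U \right)} = \sqrt{U}$ ($v{\left(U \right)} = \sqrt{U + 0} = \sqrt{U}$)
$\sqrt{v{\left(186 \right)} + 3464} = \sqrt{\sqrt{186} + 3464} = \sqrt{3464 + \sqrt{186}}$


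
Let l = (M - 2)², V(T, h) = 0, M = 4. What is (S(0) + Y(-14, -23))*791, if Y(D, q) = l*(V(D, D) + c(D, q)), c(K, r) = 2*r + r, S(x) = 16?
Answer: -205660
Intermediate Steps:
c(K, r) = 3*r
l = 4 (l = (4 - 2)² = 2² = 4)
Y(D, q) = 12*q (Y(D, q) = 4*(0 + 3*q) = 4*(3*q) = 12*q)
(S(0) + Y(-14, -23))*791 = (16 + 12*(-23))*791 = (16 - 276)*791 = -260*791 = -205660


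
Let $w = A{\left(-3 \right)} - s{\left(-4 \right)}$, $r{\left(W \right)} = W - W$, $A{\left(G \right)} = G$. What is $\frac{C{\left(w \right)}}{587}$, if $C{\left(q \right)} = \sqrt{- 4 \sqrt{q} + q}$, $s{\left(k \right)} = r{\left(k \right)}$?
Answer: $\frac{\sqrt{-3 - 4 i \sqrt{3}}}{587} \approx 0.0025695 - 0.0039126 i$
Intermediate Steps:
$r{\left(W \right)} = 0$
$s{\left(k \right)} = 0$
$w = -3$ ($w = -3 - 0 = -3 + 0 = -3$)
$C{\left(q \right)} = \sqrt{q - 4 \sqrt{q}}$
$\frac{C{\left(w \right)}}{587} = \frac{\sqrt{-3 - 4 \sqrt{-3}}}{587} = \sqrt{-3 - 4 i \sqrt{3}} \cdot \frac{1}{587} = \frac{\sqrt{-3 - 4 i \sqrt{3}}}{587}$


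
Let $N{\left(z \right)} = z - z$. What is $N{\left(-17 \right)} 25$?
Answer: $0$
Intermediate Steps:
$N{\left(z \right)} = 0$
$N{\left(-17 \right)} 25 = 0 \cdot 25 = 0$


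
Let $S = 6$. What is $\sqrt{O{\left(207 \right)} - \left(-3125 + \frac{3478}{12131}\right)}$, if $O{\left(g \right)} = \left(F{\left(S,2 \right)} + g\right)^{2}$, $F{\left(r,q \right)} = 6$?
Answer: $\frac{2 \sqrt{1784097787479}}{12131} \approx 220.21$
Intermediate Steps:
$O{\left(g \right)} = \left(6 + g\right)^{2}$
$\sqrt{O{\left(207 \right)} - \left(-3125 + \frac{3478}{12131}\right)} = \sqrt{\left(6 + 207\right)^{2} - \left(-3125 + \frac{3478}{12131}\right)} = \sqrt{213^{2} + \left(\left(\left(-3478\right) \frac{1}{12131} - 12523\right) + 15648\right)} = \sqrt{45369 + \left(\left(- \frac{3478}{12131} - 12523\right) + 15648\right)} = \sqrt{45369 + \left(- \frac{151919991}{12131} + 15648\right)} = \sqrt{45369 + \frac{37905897}{12131}} = \sqrt{\frac{588277236}{12131}} = \frac{2 \sqrt{1784097787479}}{12131}$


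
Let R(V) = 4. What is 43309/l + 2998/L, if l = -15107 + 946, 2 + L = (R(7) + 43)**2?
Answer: -7589755/4464761 ≈ -1.6999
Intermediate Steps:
L = 2207 (L = -2 + (4 + 43)**2 = -2 + 47**2 = -2 + 2209 = 2207)
l = -14161
43309/l + 2998/L = 43309/(-14161) + 2998/2207 = 43309*(-1/14161) + 2998*(1/2207) = -6187/2023 + 2998/2207 = -7589755/4464761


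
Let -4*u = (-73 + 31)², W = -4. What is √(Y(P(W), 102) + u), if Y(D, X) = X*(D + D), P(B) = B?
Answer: I*√1257 ≈ 35.454*I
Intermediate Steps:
u = -441 (u = -(-73 + 31)²/4 = -¼*(-42)² = -¼*1764 = -441)
Y(D, X) = 2*D*X (Y(D, X) = X*(2*D) = 2*D*X)
√(Y(P(W), 102) + u) = √(2*(-4)*102 - 441) = √(-816 - 441) = √(-1257) = I*√1257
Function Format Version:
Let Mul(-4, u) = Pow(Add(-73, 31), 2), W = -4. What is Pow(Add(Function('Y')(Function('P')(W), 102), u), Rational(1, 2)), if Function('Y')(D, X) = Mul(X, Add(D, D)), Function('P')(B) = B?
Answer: Mul(I, Pow(1257, Rational(1, 2))) ≈ Mul(35.454, I)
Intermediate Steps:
u = -441 (u = Mul(Rational(-1, 4), Pow(Add(-73, 31), 2)) = Mul(Rational(-1, 4), Pow(-42, 2)) = Mul(Rational(-1, 4), 1764) = -441)
Function('Y')(D, X) = Mul(2, D, X) (Function('Y')(D, X) = Mul(X, Mul(2, D)) = Mul(2, D, X))
Pow(Add(Function('Y')(Function('P')(W), 102), u), Rational(1, 2)) = Pow(Add(Mul(2, -4, 102), -441), Rational(1, 2)) = Pow(Add(-816, -441), Rational(1, 2)) = Pow(-1257, Rational(1, 2)) = Mul(I, Pow(1257, Rational(1, 2)))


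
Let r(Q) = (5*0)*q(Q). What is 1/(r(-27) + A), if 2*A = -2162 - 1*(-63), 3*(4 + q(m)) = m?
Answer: -2/2099 ≈ -0.00095283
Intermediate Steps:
q(m) = -4 + m/3
A = -2099/2 (A = (-2162 - 1*(-63))/2 = (-2162 + 63)/2 = (½)*(-2099) = -2099/2 ≈ -1049.5)
r(Q) = 0 (r(Q) = (5*0)*(-4 + Q/3) = 0*(-4 + Q/3) = 0)
1/(r(-27) + A) = 1/(0 - 2099/2) = 1/(-2099/2) = -2/2099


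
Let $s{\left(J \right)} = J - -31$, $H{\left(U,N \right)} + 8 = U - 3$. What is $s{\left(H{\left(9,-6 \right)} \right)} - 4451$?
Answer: $-4422$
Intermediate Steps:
$H{\left(U,N \right)} = -11 + U$ ($H{\left(U,N \right)} = -8 + \left(U - 3\right) = -8 + \left(-3 + U\right) = -11 + U$)
$s{\left(J \right)} = 31 + J$ ($s{\left(J \right)} = J + 31 = 31 + J$)
$s{\left(H{\left(9,-6 \right)} \right)} - 4451 = \left(31 + \left(-11 + 9\right)\right) - 4451 = \left(31 - 2\right) - 4451 = 29 - 4451 = -4422$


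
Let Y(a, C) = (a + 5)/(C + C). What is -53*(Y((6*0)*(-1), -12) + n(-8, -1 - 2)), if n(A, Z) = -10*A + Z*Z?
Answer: -112943/24 ≈ -4706.0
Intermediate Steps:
n(A, Z) = Z² - 10*A (n(A, Z) = -10*A + Z² = Z² - 10*A)
Y(a, C) = (5 + a)/(2*C) (Y(a, C) = (5 + a)/((2*C)) = (5 + a)*(1/(2*C)) = (5 + a)/(2*C))
-53*(Y((6*0)*(-1), -12) + n(-8, -1 - 2)) = -53*((½)*(5 + (6*0)*(-1))/(-12) + ((-1 - 2)² - 10*(-8))) = -53*((½)*(-1/12)*(5 + 0*(-1)) + ((-3)² + 80)) = -53*((½)*(-1/12)*(5 + 0) + (9 + 80)) = -53*((½)*(-1/12)*5 + 89) = -53*(-5/24 + 89) = -53*2131/24 = -112943/24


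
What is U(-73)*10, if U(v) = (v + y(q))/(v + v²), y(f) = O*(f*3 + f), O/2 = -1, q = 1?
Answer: -45/292 ≈ -0.15411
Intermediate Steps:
O = -2 (O = 2*(-1) = -2)
y(f) = -8*f (y(f) = -2*(f*3 + f) = -2*(3*f + f) = -8*f)
U(v) = (-8 + v)/(v + v²) (U(v) = (v - 8*1)/(v + v²) = (v - 8)/(v + v²) = (-8 + v)/(v + v²))
U(-73)*10 = ((-8 - 73)/((-73)*(1 - 73)))*10 = -1/73*(-81)/(-72)*10 = -1/73*(-1/72)*(-81)*10 = -9/584*10 = -45/292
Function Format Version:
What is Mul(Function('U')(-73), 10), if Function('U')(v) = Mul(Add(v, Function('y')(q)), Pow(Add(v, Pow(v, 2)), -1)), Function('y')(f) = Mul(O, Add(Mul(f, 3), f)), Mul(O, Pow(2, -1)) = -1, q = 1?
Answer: Rational(-45, 292) ≈ -0.15411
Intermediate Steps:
O = -2 (O = Mul(2, -1) = -2)
Function('y')(f) = Mul(-8, f) (Function('y')(f) = Mul(-2, Add(Mul(f, 3), f)) = Mul(-2, Add(Mul(3, f), f)) = Mul(-2, Mul(4, f)) = Mul(-8, f))
Function('U')(v) = Mul(Pow(Add(v, Pow(v, 2)), -1), Add(-8, v)) (Function('U')(v) = Mul(Add(v, Mul(-8, 1)), Pow(Add(v, Pow(v, 2)), -1)) = Mul(Add(v, -8), Pow(Add(v, Pow(v, 2)), -1)) = Mul(Add(-8, v), Pow(Add(v, Pow(v, 2)), -1)) = Mul(Pow(Add(v, Pow(v, 2)), -1), Add(-8, v)))
Mul(Function('U')(-73), 10) = Mul(Mul(Pow(-73, -1), Pow(Add(1, -73), -1), Add(-8, -73)), 10) = Mul(Mul(Rational(-1, 73), Pow(-72, -1), -81), 10) = Mul(Mul(Rational(-1, 73), Rational(-1, 72), -81), 10) = Mul(Rational(-9, 584), 10) = Rational(-45, 292)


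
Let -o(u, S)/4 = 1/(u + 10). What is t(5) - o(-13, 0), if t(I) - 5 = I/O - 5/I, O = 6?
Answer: 7/2 ≈ 3.5000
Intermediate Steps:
o(u, S) = -4/(10 + u) (o(u, S) = -4/(u + 10) = -4/(10 + u))
t(I) = 5 - 5/I + I/6 (t(I) = 5 + (I/6 - 5/I) = 5 + (-5/I + I/6) = 5 - 5/I + I/6)
t(5) - o(-13, 0) = (5 - 5/5 + (1/6)*5) - (-4)/(10 - 13) = (5 - 5*1/5 + 5/6) - (-4)/(-3) = (5 - 1 + 5/6) - (-4)*(-1)/3 = 29/6 - 1*4/3 = 29/6 - 4/3 = 7/2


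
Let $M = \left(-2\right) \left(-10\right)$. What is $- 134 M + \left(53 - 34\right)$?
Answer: $-2661$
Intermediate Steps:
$M = 20$
$- 134 M + \left(53 - 34\right) = \left(-134\right) 20 + \left(53 - 34\right) = -2680 + 19 = -2661$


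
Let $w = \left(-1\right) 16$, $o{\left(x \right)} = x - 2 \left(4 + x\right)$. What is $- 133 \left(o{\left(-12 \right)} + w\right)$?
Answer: $1596$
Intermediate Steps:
$o{\left(x \right)} = -8 - x$ ($o{\left(x \right)} = x - \left(8 + 2 x\right) = -8 - x$)
$w = -16$
$- 133 \left(o{\left(-12 \right)} + w\right) = - 133 \left(\left(-8 - -12\right) - 16\right) = - 133 \left(\left(-8 + 12\right) - 16\right) = - 133 \left(4 - 16\right) = \left(-133\right) \left(-12\right) = 1596$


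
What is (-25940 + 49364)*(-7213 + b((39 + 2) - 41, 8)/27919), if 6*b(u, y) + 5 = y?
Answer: -4717119182016/27919 ≈ -1.6896e+8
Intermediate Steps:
b(u, y) = -⅚ + y/6
(-25940 + 49364)*(-7213 + b((39 + 2) - 41, 8)/27919) = (-25940 + 49364)*(-7213 + (-⅚ + (⅙)*8)/27919) = 23424*(-7213 + (-⅚ + 4/3)*(1/27919)) = 23424*(-7213 + (½)*(1/27919)) = 23424*(-7213 + 1/55838) = 23424*(-402759493/55838) = -4717119182016/27919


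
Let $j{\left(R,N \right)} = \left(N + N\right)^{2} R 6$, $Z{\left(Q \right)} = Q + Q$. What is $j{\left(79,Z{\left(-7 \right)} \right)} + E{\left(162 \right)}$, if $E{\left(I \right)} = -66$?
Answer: $371550$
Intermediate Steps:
$Z{\left(Q \right)} = 2 Q$
$j{\left(R,N \right)} = 24 R N^{2}$ ($j{\left(R,N \right)} = \left(2 N\right)^{2} R 6 = 4 N^{2} R 6 = 4 R N^{2} \cdot 6 = 24 R N^{2}$)
$j{\left(79,Z{\left(-7 \right)} \right)} + E{\left(162 \right)} = 24 \cdot 79 \left(2 \left(-7\right)\right)^{2} - 66 = 24 \cdot 79 \left(-14\right)^{2} - 66 = 24 \cdot 79 \cdot 196 - 66 = 371616 - 66 = 371550$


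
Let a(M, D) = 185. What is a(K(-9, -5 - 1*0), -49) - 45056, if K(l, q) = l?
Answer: -44871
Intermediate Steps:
a(K(-9, -5 - 1*0), -49) - 45056 = 185 - 45056 = -44871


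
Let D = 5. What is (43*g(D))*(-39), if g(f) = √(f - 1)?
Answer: -3354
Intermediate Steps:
g(f) = √(-1 + f)
(43*g(D))*(-39) = (43*√(-1 + 5))*(-39) = (43*√4)*(-39) = (43*2)*(-39) = 86*(-39) = -3354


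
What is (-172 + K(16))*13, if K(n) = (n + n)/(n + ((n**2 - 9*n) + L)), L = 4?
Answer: -73684/33 ≈ -2232.8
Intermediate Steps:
K(n) = 2*n/(4 + n**2 - 8*n) (K(n) = (n + n)/(n + ((n**2 - 9*n) + 4)) = (2*n)/(n + (4 + n**2 - 9*n)) = (2*n)/(4 + n**2 - 8*n) = 2*n/(4 + n**2 - 8*n))
(-172 + K(16))*13 = (-172 + 2*16/(4 + 16**2 - 8*16))*13 = (-172 + 2*16/(4 + 256 - 128))*13 = (-172 + 2*16/132)*13 = (-172 + 2*16*(1/132))*13 = (-172 + 8/33)*13 = -5668/33*13 = -73684/33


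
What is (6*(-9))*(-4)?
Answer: 216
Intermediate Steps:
(6*(-9))*(-4) = -54*(-4) = 216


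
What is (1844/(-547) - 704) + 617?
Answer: -49433/547 ≈ -90.371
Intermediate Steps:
(1844/(-547) - 704) + 617 = (1844*(-1/547) - 704) + 617 = (-1844/547 - 704) + 617 = -386932/547 + 617 = -49433/547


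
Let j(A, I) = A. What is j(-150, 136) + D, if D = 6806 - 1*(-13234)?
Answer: 19890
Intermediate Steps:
D = 20040 (D = 6806 + 13234 = 20040)
j(-150, 136) + D = -150 + 20040 = 19890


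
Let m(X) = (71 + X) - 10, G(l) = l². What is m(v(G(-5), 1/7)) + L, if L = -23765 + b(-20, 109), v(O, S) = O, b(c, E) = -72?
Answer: -23751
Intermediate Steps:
L = -23837 (L = -23765 - 72 = -23837)
m(X) = 61 + X
m(v(G(-5), 1/7)) + L = (61 + (-5)²) - 23837 = (61 + 25) - 23837 = 86 - 23837 = -23751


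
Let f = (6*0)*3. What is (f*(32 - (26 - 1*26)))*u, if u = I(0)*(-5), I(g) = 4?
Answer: 0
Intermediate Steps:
f = 0 (f = 0*3 = 0)
u = -20 (u = 4*(-5) = -20)
(f*(32 - (26 - 1*26)))*u = (0*(32 - (26 - 1*26)))*(-20) = (0*(32 - (26 - 26)))*(-20) = (0*(32 - 1*0))*(-20) = (0*(32 + 0))*(-20) = (0*32)*(-20) = 0*(-20) = 0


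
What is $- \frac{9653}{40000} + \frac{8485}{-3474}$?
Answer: $- \frac{186467261}{69480000} \approx -2.6838$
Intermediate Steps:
$- \frac{9653}{40000} + \frac{8485}{-3474} = \left(-9653\right) \frac{1}{40000} + 8485 \left(- \frac{1}{3474}\right) = - \frac{9653}{40000} - \frac{8485}{3474} = - \frac{186467261}{69480000}$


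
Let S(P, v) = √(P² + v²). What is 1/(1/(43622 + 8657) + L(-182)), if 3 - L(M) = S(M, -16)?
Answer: -4099666901/45603037127168 - 2733093841*√8345/45603037127168 ≈ -0.0055648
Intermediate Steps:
L(M) = 3 - √(256 + M²) (L(M) = 3 - √(M² + (-16)²) = 3 - √(M² + 256) = 3 - √(256 + M²))
1/(1/(43622 + 8657) + L(-182)) = 1/(1/(43622 + 8657) + (3 - √(256 + (-182)²))) = 1/(1/52279 + (3 - √(256 + 33124))) = 1/(1/52279 + (3 - √33380)) = 1/(1/52279 + (3 - 2*√8345)) = 1/(156838/52279 - 2*√8345)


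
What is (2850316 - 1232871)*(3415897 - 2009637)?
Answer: 2274548205700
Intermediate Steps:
(2850316 - 1232871)*(3415897 - 2009637) = 1617445*1406260 = 2274548205700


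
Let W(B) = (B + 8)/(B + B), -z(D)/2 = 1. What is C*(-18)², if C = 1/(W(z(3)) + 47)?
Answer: 648/91 ≈ 7.1209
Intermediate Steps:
z(D) = -2 (z(D) = -2*1 = -2)
W(B) = (8 + B)/(2*B) (W(B) = (8 + B)/((2*B)) = (8 + B)*(1/(2*B)) = (8 + B)/(2*B))
C = 2/91 (C = 1/((½)*(8 - 2)/(-2) + 47) = 1/((½)*(-½)*6 + 47) = 1/(-3/2 + 47) = 1/(91/2) = 2/91 ≈ 0.021978)
C*(-18)² = (2/91)*(-18)² = (2/91)*324 = 648/91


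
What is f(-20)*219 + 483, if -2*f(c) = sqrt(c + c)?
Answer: 483 - 219*I*sqrt(10) ≈ 483.0 - 692.54*I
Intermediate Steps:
f(c) = -sqrt(2)*sqrt(c)/2 (f(c) = -sqrt(c + c)/2 = -sqrt(2)*sqrt(c)/2)
f(-20)*219 + 483 = -sqrt(2)*sqrt(-20)/2*219 + 483 = -sqrt(2)*2*I*sqrt(5)/2*219 + 483 = -I*sqrt(10)*219 + 483 = -219*I*sqrt(10) + 483 = 483 - 219*I*sqrt(10)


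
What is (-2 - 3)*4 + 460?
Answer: 440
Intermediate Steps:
(-2 - 3)*4 + 460 = -5*4 + 460 = -20 + 460 = 440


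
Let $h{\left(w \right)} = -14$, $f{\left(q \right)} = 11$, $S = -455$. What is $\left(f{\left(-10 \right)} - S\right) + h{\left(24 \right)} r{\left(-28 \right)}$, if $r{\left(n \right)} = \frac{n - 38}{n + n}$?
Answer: $\frac{899}{2} \approx 449.5$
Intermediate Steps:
$r{\left(n \right)} = \frac{-38 + n}{2 n}$
$\left(f{\left(-10 \right)} - S\right) + h{\left(24 \right)} r{\left(-28 \right)} = \left(11 - -455\right) - 14 \frac{-38 - 28}{2 \left(-28\right)} = \left(11 + 455\right) - 14 \cdot \frac{1}{2} \left(- \frac{1}{28}\right) \left(-66\right) = 466 - \frac{33}{2} = \frac{899}{2}$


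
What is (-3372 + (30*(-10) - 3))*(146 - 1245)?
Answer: 4038825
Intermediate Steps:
(-3372 + (30*(-10) - 3))*(146 - 1245) = (-3372 + (-300 - 3))*(-1099) = (-3372 - 303)*(-1099) = -3675*(-1099) = 4038825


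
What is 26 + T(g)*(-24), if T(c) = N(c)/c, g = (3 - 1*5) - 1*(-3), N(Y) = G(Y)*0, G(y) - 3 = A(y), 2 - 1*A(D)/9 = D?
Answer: 26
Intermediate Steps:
A(D) = 18 - 9*D
G(y) = 21 - 9*y (G(y) = 3 + (18 - 9*y) = 21 - 9*y)
N(Y) = 0 (N(Y) = (21 - 9*Y)*0 = 0)
g = 1 (g = (3 - 5) + 3 = -2 + 3 = 1)
T(c) = 0 (T(c) = 0/c = 0)
26 + T(g)*(-24) = 26 + 0*(-24) = 26 + 0 = 26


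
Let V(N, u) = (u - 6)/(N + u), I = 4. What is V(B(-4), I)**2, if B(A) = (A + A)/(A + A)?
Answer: 4/25 ≈ 0.16000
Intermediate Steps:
B(A) = 1 (B(A) = (2*A)/((2*A)) = (2*A)*(1/(2*A)) = 1)
V(N, u) = (-6 + u)/(N + u)
V(B(-4), I)**2 = ((-6 + 4)/(1 + 4))**2 = (-2/5)**2 = 4/25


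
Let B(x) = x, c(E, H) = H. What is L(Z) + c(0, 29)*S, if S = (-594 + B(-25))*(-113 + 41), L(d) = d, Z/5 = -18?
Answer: 1292382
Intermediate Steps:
Z = -90 (Z = 5*(-18) = -90)
S = 44568 (S = (-594 - 25)*(-113 + 41) = -619*(-72) = 44568)
L(Z) + c(0, 29)*S = -90 + 29*44568 = -90 + 1292472 = 1292382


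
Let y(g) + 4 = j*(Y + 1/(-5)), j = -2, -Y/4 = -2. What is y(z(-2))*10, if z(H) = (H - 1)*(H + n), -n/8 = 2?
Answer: -196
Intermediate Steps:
n = -16 (n = -8*2 = -16)
Y = 8 (Y = -4*(-2) = 8)
z(H) = (-1 + H)*(-16 + H) (z(H) = (H - 1)*(H - 16) = (-1 + H)*(-16 + H))
y(g) = -98/5 (y(g) = -4 - 2*(8 + 1/(-5)) = -4 - 2*(8 - 1/5) = -4 - 2*39/5 = -4 - 78/5 = -98/5)
y(z(-2))*10 = -98/5*10 = -196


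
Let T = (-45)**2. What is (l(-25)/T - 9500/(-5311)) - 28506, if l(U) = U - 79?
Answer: -306556930994/10754775 ≈ -28504.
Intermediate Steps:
l(U) = -79 + U
T = 2025
(l(-25)/T - 9500/(-5311)) - 28506 = ((-79 - 25)/2025 - 9500/(-5311)) - 28506 = (-104*1/2025 - 9500*(-1/5311)) - 28506 = (-104/2025 + 9500/5311) - 28506 = 18685156/10754775 - 28506 = -306556930994/10754775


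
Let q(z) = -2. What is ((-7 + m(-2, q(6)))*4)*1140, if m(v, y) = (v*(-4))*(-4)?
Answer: -177840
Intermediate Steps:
m(v, y) = 16*v (m(v, y) = -4*v*(-4) = 16*v)
((-7 + m(-2, q(6)))*4)*1140 = ((-7 + 16*(-2))*4)*1140 = ((-7 - 32)*4)*1140 = -39*4*1140 = -156*1140 = -177840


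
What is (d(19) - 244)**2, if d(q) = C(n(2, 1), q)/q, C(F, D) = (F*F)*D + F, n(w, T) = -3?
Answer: 19963024/361 ≈ 55299.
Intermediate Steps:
C(F, D) = F + D*F**2 (C(F, D) = F**2*D + F = D*F**2 + F = F + D*F**2)
d(q) = (-3 + 9*q)/q (d(q) = (-3*(1 + q*(-3)))/q = (-3*(1 - 3*q))/q = (-3 + 9*q)/q)
(d(19) - 244)**2 = ((9 - 3/19) - 244)**2 = (168/19 - 244)**2 = (-4468/19)**2 = 19963024/361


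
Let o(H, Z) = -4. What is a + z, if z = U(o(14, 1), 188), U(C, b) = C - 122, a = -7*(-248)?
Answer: 1610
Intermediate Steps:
a = 1736
U(C, b) = -122 + C
z = -126 (z = -122 - 4 = -126)
a + z = 1736 - 126 = 1610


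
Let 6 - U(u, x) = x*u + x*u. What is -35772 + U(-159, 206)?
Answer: 29742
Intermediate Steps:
U(u, x) = 6 - 2*u*x (U(u, x) = 6 - (x*u + x*u) = 6 - (u*x + u*x) = 6 - 2*u*x)
-35772 + U(-159, 206) = -35772 + (6 - 2*(-159)*206) = -35772 + (6 + 65508) = -35772 + 65514 = 29742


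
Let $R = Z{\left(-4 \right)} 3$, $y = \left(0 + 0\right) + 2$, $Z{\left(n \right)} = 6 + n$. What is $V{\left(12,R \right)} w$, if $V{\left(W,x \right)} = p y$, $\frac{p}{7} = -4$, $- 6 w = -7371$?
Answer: $-68796$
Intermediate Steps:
$w = \frac{2457}{2}$ ($w = \left(- \frac{1}{6}\right) \left(-7371\right) = \frac{2457}{2} \approx 1228.5$)
$y = 2$ ($y = 0 + 2 = 2$)
$p = -28$ ($p = 7 \left(-4\right) = -28$)
$R = 6$ ($R = \left(6 - 4\right) 3 = 2 \cdot 3 = 6$)
$V{\left(W,x \right)} = -56$ ($V{\left(W,x \right)} = \left(-28\right) 2 = -56$)
$V{\left(12,R \right)} w = \left(-56\right) \frac{2457}{2} = -68796$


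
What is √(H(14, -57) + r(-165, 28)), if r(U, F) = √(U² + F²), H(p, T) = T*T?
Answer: √(3249 + √28009) ≈ 58.450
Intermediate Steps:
H(p, T) = T²
r(U, F) = √(F² + U²)
√(H(14, -57) + r(-165, 28)) = √((-57)² + √(28² + (-165)²)) = √(3249 + √(784 + 27225)) = √(3249 + √28009)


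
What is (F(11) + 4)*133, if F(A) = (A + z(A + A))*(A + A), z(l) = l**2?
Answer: 1448902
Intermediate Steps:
F(A) = 2*A*(A + 4*A**2) (F(A) = (A + (A + A)**2)*(A + A) = (A + (2*A)**2)*(2*A) = (A + 4*A**2)*(2*A) = 2*A*(A + 4*A**2))
(F(11) + 4)*133 = (11**2*(2 + 8*11) + 4)*133 = (121*(2 + 88) + 4)*133 = (121*90 + 4)*133 = (10890 + 4)*133 = 10894*133 = 1448902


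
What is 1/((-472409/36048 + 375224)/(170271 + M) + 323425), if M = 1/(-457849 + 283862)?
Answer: 1067919854278848/345394332149111265941 ≈ 3.0919e-6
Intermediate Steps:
M = -1/173987 (M = 1/(-173987) = -1/173987 ≈ -5.7476e-6)
1/((-472409/36048 + 375224)/(170271 + M) + 323425) = 1/((-472409/36048 + 375224)/(170271 - 1/173987) + 323425) = 1/((-472409*1/36048 + 375224)/(29624940476/173987) + 323425) = 1/((-472409/36048 + 375224)*(173987/29624940476) + 323425) = 1/((13525602343/36048)*(173987/29624940476) + 323425) = 1/(2353278974851541/1067919854278848 + 323425) = 1/(345394332149111265941/1067919854278848) = 1067919854278848/345394332149111265941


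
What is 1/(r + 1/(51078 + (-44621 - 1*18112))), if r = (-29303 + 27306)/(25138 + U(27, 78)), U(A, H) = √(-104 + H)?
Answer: 11655*(-√26 + 25138*I)/(√26 - 23300173*I) ≈ -12.574 - 0.0025478*I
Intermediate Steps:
r = -1997/(25138 + I*√26) (r = (-29303 + 27306)/(25138 + √(-104 + 78)) = -1997/(25138 + √(-26)) = -1997/(25138 + I*√26) ≈ -0.079441 + 1.6114e-5*I)
1/(r + 1/(51078 + (-44621 - 1*18112))) = 1/((-25100293/315959535 + 1997*I*√26/631919070) + 1/(51078 + (-44621 - 1*18112))) = 1/((-25100293/315959535 + 1997*I*√26/631919070) + 1/(51078 + (-44621 - 18112))) = 1/((-25100293/315959535 + 1997*I*√26/631919070) + 1/(51078 - 62733)) = 1/((-25100293/315959535 + 1997*I*√26/631919070) + 1/(-11655)) = 1/((-25100293/315959535 + 1997*I*√26/631919070) - 1/11655) = 1/(-1301599442/16366703913 + 1997*I*√26/631919070)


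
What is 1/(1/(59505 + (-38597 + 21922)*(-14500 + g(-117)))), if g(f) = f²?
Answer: 13582930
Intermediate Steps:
1/(1/(59505 + (-38597 + 21922)*(-14500 + g(-117)))) = 1/(1/(59505 + (-38597 + 21922)*(-14500 + (-117)²))) = 1/(1/(59505 - 16675*(-14500 + 13689))) = 1/(1/(59505 - 16675*(-811))) = 1/(1/(59505 + 13523425)) = 1/(1/13582930) = 13582930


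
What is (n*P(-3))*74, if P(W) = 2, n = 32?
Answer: 4736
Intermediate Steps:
(n*P(-3))*74 = (32*2)*74 = 64*74 = 4736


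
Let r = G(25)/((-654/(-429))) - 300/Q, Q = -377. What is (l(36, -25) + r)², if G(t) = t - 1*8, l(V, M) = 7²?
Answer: 25090091018001/6754538596 ≈ 3714.6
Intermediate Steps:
l(V, M) = 49
G(t) = -8 + t (G(t) = t - 8 = -8 + t)
r = 981887/82186 (r = (-8 + 25)/((-654/(-429))) - 300/(-377) = 17/((-654*(-1/429))) - 300*(-1/377) = 17/(218/143) + 300/377 = 17*(143/218) + 300/377 = 2431/218 + 300/377 = 981887/82186 ≈ 11.947)
(l(36, -25) + r)² = (49 + 981887/82186)² = (5009001/82186)² = 25090091018001/6754538596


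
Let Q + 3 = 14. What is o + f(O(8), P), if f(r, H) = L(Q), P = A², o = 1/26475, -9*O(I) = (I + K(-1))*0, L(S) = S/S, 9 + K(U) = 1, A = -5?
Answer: 26476/26475 ≈ 1.0000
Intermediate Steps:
Q = 11 (Q = -3 + 14 = 11)
K(U) = -8 (K(U) = -9 + 1 = -8)
L(S) = 1
O(I) = 0 (O(I) = -(I - 8)*0/9 = -(-8 + I)*0/9 = -⅑*0 = 0)
o = 1/26475 ≈ 3.7771e-5
P = 25 (P = (-5)² = 25)
f(r, H) = 1
o + f(O(8), P) = 1/26475 + 1 = 26476/26475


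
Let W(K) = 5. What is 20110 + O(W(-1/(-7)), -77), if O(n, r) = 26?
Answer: 20136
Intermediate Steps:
20110 + O(W(-1/(-7)), -77) = 20110 + 26 = 20136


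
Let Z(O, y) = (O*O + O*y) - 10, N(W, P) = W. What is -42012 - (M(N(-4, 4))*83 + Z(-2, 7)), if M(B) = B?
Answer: -41660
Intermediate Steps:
Z(O, y) = -10 + O**2 + O*y (Z(O, y) = (O**2 + O*y) - 10 = -10 + O**2 + O*y)
-42012 - (M(N(-4, 4))*83 + Z(-2, 7)) = -42012 - (-4*83 + (-10 + (-2)**2 - 2*7)) = -42012 - (-332 + (-10 + 4 - 14)) = -42012 - (-332 - 20) = -42012 - 1*(-352) = -42012 + 352 = -41660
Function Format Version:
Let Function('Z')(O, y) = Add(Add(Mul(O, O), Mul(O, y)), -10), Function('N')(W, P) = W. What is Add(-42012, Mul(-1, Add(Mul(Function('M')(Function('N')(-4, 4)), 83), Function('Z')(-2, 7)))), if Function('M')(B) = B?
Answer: -41660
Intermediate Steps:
Function('Z')(O, y) = Add(-10, Pow(O, 2), Mul(O, y)) (Function('Z')(O, y) = Add(Add(Pow(O, 2), Mul(O, y)), -10) = Add(-10, Pow(O, 2), Mul(O, y)))
Add(-42012, Mul(-1, Add(Mul(Function('M')(Function('N')(-4, 4)), 83), Function('Z')(-2, 7)))) = Add(-42012, Mul(-1, Add(Mul(-4, 83), Add(-10, Pow(-2, 2), Mul(-2, 7))))) = Add(-42012, Mul(-1, Add(-332, Add(-10, 4, -14)))) = Add(-42012, Mul(-1, Add(-332, -20))) = Add(-42012, Mul(-1, -352)) = Add(-42012, 352) = -41660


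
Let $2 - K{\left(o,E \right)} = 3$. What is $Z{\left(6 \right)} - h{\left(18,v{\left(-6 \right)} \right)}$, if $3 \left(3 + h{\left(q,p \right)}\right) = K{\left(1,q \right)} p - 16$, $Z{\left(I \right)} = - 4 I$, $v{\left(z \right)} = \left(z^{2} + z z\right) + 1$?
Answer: $\frac{26}{3} \approx 8.6667$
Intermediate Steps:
$v{\left(z \right)} = 1 + 2 z^{2}$ ($v{\left(z \right)} = \left(z^{2} + z^{2}\right) + 1 = 2 z^{2} + 1 = 1 + 2 z^{2}$)
$K{\left(o,E \right)} = -1$ ($K{\left(o,E \right)} = 2 - 3 = -1$)
$h{\left(q,p \right)} = - \frac{25}{3} - \frac{p}{3}$ ($h{\left(q,p \right)} = -3 + \frac{- p - 16}{3} = -3 + \frac{-16 - p}{3} = -3 - \left(\frac{16}{3} + \frac{p}{3}\right) = - \frac{25}{3} - \frac{p}{3}$)
$Z{\left(6 \right)} - h{\left(18,v{\left(-6 \right)} \right)} = \left(-4\right) 6 - \left(- \frac{25}{3} - \frac{1 + 2 \left(-6\right)^{2}}{3}\right) = -24 - \left(- \frac{25}{3} - \frac{1 + 2 \cdot 36}{3}\right) = -24 - \left(- \frac{25}{3} - \frac{1 + 72}{3}\right) = -24 - \left(- \frac{25}{3} - \frac{73}{3}\right) = -24 - - \frac{98}{3} = -24 + \frac{98}{3} = \frac{26}{3}$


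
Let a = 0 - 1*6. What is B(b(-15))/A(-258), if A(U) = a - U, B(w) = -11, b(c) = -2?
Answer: -11/252 ≈ -0.043651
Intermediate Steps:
a = -6 (a = 0 - 6 = -6)
A(U) = -6 - U
B(b(-15))/A(-258) = -11/(-6 - 1*(-258)) = -11/(-6 + 258) = -11/252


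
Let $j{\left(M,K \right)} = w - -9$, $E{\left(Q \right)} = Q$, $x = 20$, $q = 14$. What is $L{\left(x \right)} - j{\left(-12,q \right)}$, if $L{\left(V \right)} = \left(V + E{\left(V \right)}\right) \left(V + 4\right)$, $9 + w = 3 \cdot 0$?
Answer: $960$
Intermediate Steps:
$w = -9$ ($w = -9 + 3 \cdot 0 = -9 + 0 = -9$)
$j{\left(M,K \right)} = 0$ ($j{\left(M,K \right)} = -9 - -9 = -9 + 9 = 0$)
$L{\left(V \right)} = 2 V \left(4 + V\right)$ ($L{\left(V \right)} = \left(V + V\right) \left(V + 4\right) = 2 V \left(4 + V\right)$)
$L{\left(x \right)} - j{\left(-12,q \right)} = 2 \cdot 20 \left(4 + 20\right) - 0 = 2 \cdot 20 \cdot 24 + 0 = 960 + 0 = 960$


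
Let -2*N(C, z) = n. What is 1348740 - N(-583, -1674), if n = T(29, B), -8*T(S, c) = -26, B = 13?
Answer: 10789933/8 ≈ 1.3487e+6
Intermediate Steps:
T(S, c) = 13/4 (T(S, c) = -⅛*(-26) = 13/4)
n = 13/4 ≈ 3.2500
N(C, z) = -13/8 (N(C, z) = -½*13/4 = -13/8)
1348740 - N(-583, -1674) = 1348740 - 1*(-13/8) = 1348740 + 13/8 = 10789933/8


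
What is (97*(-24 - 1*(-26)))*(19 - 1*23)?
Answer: -776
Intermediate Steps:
(97*(-24 - 1*(-26)))*(19 - 1*23) = (97*(-24 + 26))*(19 - 23) = (97*2)*(-4) = 194*(-4) = -776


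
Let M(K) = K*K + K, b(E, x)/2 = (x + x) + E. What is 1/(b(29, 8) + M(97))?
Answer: 1/9596 ≈ 0.00010421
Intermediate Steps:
b(E, x) = 2*E + 4*x (b(E, x) = 2*((x + x) + E) = 2*(2*x + E) = 2*(E + 2*x) = 2*E + 4*x)
M(K) = K + K**2 (M(K) = K**2 + K = K + K**2)
1/(b(29, 8) + M(97)) = 1/((2*29 + 4*8) + 97*(1 + 97)) = 1/((58 + 32) + 97*98) = 1/(90 + 9506) = 1/9596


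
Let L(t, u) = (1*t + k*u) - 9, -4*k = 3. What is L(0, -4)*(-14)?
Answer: 84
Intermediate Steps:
k = -¾ (k = -¼*3 = -¾ ≈ -0.75000)
L(t, u) = -9 + t - 3*u/4 (L(t, u) = (1*t - 3*u/4) - 9 = (t - 3*u/4) - 9 = -9 + t - 3*u/4)
L(0, -4)*(-14) = (-9 + 0 - ¾*(-4))*(-14) = (-9 + 0 + 3)*(-14) = -6*(-14) = 84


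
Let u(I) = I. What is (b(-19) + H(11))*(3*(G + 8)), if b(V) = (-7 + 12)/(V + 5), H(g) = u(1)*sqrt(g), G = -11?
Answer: 45/14 - 9*sqrt(11) ≈ -26.635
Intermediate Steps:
H(g) = sqrt(g) (H(g) = 1*sqrt(g) = sqrt(g))
b(V) = 5/(5 + V)
(b(-19) + H(11))*(3*(G + 8)) = (5/(5 - 19) + sqrt(11))*(3*(-11 + 8)) = (5/(-14) + sqrt(11))*(3*(-3)) = (5*(-1/14) + sqrt(11))*(-9) = (-5/14 + sqrt(11))*(-9) = 45/14 - 9*sqrt(11)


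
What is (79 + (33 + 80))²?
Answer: 36864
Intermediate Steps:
(79 + (33 + 80))² = (79 + 113)² = 192² = 36864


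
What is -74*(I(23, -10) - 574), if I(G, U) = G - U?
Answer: 40034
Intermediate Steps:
-74*(I(23, -10) - 574) = -74*((23 - 1*(-10)) - 574) = -74*((23 + 10) - 574) = -74*(33 - 574) = -74*(-541) = 40034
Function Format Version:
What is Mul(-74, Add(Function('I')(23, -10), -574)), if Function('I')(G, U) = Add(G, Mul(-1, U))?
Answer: 40034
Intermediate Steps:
Mul(-74, Add(Function('I')(23, -10), -574)) = Mul(-74, Add(Add(23, Mul(-1, -10)), -574)) = Mul(-74, Add(Add(23, 10), -574)) = Mul(-74, Add(33, -574)) = Mul(-74, -541) = 40034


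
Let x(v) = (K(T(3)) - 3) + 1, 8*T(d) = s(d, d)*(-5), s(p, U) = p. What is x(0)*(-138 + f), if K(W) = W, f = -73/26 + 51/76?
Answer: 4292105/7904 ≈ 543.03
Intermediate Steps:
f = -2111/988 (f = -73*1/26 + 51*(1/76) = -73/26 + 51/76 = -2111/988 ≈ -2.1366)
T(d) = -5*d/8 (T(d) = (d*(-5))/8 = (-5*d)/8 = -5*d/8)
x(v) = -31/8 (x(v) = (-5/8*3 - 3) + 1 = (-15/8 - 3) + 1 = -39/8 + 1 = -31/8)
x(0)*(-138 + f) = -31*(-138 - 2111/988)/8 = -31/8*(-138455/988) = 4292105/7904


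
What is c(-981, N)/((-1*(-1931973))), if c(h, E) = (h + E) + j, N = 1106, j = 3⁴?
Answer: 206/1931973 ≈ 0.00010663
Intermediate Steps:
j = 81
c(h, E) = 81 + E + h (c(h, E) = (h + E) + 81 = (E + h) + 81 = 81 + E + h)
c(-981, N)/((-1*(-1931973))) = (81 + 1106 - 981)/((-1*(-1931973))) = 206/1931973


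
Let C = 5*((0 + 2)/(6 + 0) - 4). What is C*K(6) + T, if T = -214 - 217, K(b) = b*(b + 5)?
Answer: -1641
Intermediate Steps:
K(b) = b*(5 + b)
C = -55/3 (C = 5*(2/6 - 4) = 5*(2*(⅙) - 4) = 5*(⅓ - 4) = 5*(-11/3) = -55/3 ≈ -18.333)
T = -431
C*K(6) + T = -110*(5 + 6) - 431 = -110*11 - 431 = -55/3*66 - 431 = -1210 - 431 = -1641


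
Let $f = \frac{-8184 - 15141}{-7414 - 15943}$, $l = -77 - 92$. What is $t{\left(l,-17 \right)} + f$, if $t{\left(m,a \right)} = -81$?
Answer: $- \frac{1868592}{23357} \approx -80.001$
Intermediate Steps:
$l = -169$
$f = \frac{23325}{23357}$ ($f = - \frac{23325}{-23357} = \left(-23325\right) \left(- \frac{1}{23357}\right) = \frac{23325}{23357} \approx 0.99863$)
$t{\left(l,-17 \right)} + f = -81 + \frac{23325}{23357} = - \frac{1868592}{23357}$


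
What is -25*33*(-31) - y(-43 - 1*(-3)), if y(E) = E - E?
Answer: 25575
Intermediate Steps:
y(E) = 0
-25*33*(-31) - y(-43 - 1*(-3)) = -25*33*(-31) - 1*0 = -825*(-31) + 0 = 25575 + 0 = 25575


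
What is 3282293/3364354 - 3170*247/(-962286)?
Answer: 31828352419/17788300842 ≈ 1.7893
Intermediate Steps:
3282293/3364354 - 3170*247/(-962286) = 3282293*(1/3364354) - 782990*(-1/962286) = 468899/480622 + 30115/37011 = 31828352419/17788300842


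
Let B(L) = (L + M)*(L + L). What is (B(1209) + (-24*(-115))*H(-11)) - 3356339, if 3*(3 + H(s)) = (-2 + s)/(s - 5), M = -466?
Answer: -3134595/2 ≈ -1.5673e+6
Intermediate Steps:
H(s) = -3 + (-2 + s)/(3*(-5 + s)) (H(s) = -3 + ((-2 + s)/(s - 5))/3 = -3 + ((-2 + s)/(-5 + s))/3 = -3 + (-2 + s)/(3*(-5 + s)))
B(L) = 2*L*(-466 + L) (B(L) = (L - 466)*(L + L) = (-466 + L)*(2*L) = 2*L*(-466 + L))
(B(1209) + (-24*(-115))*H(-11)) - 3356339 = (2*1209*(-466 + 1209) + (-24*(-115))*((43 - 8*(-11))/(3*(-5 - 11)))) - 3356339 = (2*1209*743 + 2760*((⅓)*(43 + 88)/(-16))) - 3356339 = (1796574 + 2760*((⅓)*(-1/16)*131)) - 3356339 = (1796574 + 2760*(-131/48)) - 3356339 = (1796574 - 15065/2) - 3356339 = 3578083/2 - 3356339 = -3134595/2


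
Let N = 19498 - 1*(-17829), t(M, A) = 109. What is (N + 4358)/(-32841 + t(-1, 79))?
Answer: -5955/4676 ≈ -1.2735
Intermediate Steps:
N = 37327 (N = 19498 + 17829 = 37327)
(N + 4358)/(-32841 + t(-1, 79)) = (37327 + 4358)/(-32841 + 109) = 41685/(-32732) = 41685*(-1/32732) = -5955/4676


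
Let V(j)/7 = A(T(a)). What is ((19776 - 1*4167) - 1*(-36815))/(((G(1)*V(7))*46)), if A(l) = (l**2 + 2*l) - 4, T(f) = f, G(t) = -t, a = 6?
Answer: -6553/1771 ≈ -3.7002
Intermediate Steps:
A(l) = -4 + l**2 + 2*l
V(j) = 308 (V(j) = 7*(-4 + 6**2 + 2*6) = 7*(-4 + 36 + 12) = 7*44 = 308)
((19776 - 1*4167) - 1*(-36815))/(((G(1)*V(7))*46)) = ((19776 - 1*4167) - 1*(-36815))/(((-1*1*308)*46)) = ((19776 - 4167) + 36815)/((-1*308*46)) = (15609 + 36815)/((-308*46)) = 52424/(-14168) = 52424*(-1/14168) = -6553/1771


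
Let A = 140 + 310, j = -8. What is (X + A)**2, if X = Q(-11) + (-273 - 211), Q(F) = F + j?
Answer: 2809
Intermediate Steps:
Q(F) = -8 + F (Q(F) = F - 8 = -8 + F)
A = 450
X = -503 (X = (-8 - 11) + (-273 - 211) = -19 - 484 = -503)
(X + A)**2 = (-503 + 450)**2 = (-53)**2 = 2809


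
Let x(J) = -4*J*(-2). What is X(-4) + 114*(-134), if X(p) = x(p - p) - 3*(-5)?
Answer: -15261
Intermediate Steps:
x(J) = 8*J
X(p) = 15 (X(p) = 8*(p - p) - 3*(-5) = 8*0 + 15 = 0 + 15 = 15)
X(-4) + 114*(-134) = 15 + 114*(-134) = 15 - 15276 = -15261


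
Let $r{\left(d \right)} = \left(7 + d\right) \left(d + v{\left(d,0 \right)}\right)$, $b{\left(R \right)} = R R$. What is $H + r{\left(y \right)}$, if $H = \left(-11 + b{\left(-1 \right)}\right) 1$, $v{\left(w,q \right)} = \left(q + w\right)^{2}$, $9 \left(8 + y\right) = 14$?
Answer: $\frac{6920}{729} \approx 9.4925$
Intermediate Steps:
$b{\left(R \right)} = R^{2}$
$y = - \frac{58}{9}$ ($y = -8 + \frac{1}{9} \cdot 14 = -8 + \frac{14}{9} = - \frac{58}{9} \approx -6.4444$)
$r{\left(d \right)} = \left(7 + d\right) \left(d + d^{2}\right)$ ($r{\left(d \right)} = \left(7 + d\right) \left(d + \left(0 + d\right)^{2}\right) = \left(7 + d\right) \left(d + d^{2}\right)$)
$H = -10$ ($H = \left(-11 + \left(-1\right)^{2}\right) 1 = \left(-11 + 1\right) 1 = \left(-10\right) 1 = -10$)
$H + r{\left(y \right)} = -10 - \frac{58 \left(7 + \left(- \frac{58}{9}\right)^{2} + 8 \left(- \frac{58}{9}\right)\right)}{9} = -10 - \frac{58 \left(7 + \frac{3364}{81} - \frac{464}{9}\right)}{9} = -10 - - \frac{14210}{729} = -10 + \frac{14210}{729} = \frac{6920}{729}$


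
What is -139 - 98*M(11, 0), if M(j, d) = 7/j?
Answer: -2215/11 ≈ -201.36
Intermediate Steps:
-139 - 98*M(11, 0) = -139 - 686/11 = -2215/11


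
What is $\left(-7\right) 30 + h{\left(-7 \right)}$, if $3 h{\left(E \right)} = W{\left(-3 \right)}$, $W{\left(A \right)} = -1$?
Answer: $- \frac{631}{3} \approx -210.33$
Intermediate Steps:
$h{\left(E \right)} = - \frac{1}{3}$ ($h{\left(E \right)} = \frac{1}{3} \left(-1\right) = - \frac{1}{3}$)
$\left(-7\right) 30 + h{\left(-7 \right)} = \left(-7\right) 30 - \frac{1}{3} = -210 - \frac{1}{3} = - \frac{631}{3}$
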